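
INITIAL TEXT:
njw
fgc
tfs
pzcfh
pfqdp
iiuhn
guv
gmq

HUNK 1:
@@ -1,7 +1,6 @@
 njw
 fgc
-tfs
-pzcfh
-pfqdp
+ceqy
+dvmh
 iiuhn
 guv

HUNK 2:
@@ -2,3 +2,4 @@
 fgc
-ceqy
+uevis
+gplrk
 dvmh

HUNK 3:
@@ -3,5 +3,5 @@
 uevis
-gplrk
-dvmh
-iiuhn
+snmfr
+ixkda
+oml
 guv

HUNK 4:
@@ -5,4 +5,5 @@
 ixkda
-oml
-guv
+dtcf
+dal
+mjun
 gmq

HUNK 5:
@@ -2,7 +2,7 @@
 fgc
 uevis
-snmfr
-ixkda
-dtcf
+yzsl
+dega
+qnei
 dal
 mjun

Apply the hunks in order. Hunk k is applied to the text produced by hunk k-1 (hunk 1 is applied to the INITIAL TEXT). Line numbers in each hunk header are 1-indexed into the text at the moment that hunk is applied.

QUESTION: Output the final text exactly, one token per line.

Answer: njw
fgc
uevis
yzsl
dega
qnei
dal
mjun
gmq

Derivation:
Hunk 1: at line 1 remove [tfs,pzcfh,pfqdp] add [ceqy,dvmh] -> 7 lines: njw fgc ceqy dvmh iiuhn guv gmq
Hunk 2: at line 2 remove [ceqy] add [uevis,gplrk] -> 8 lines: njw fgc uevis gplrk dvmh iiuhn guv gmq
Hunk 3: at line 3 remove [gplrk,dvmh,iiuhn] add [snmfr,ixkda,oml] -> 8 lines: njw fgc uevis snmfr ixkda oml guv gmq
Hunk 4: at line 5 remove [oml,guv] add [dtcf,dal,mjun] -> 9 lines: njw fgc uevis snmfr ixkda dtcf dal mjun gmq
Hunk 5: at line 2 remove [snmfr,ixkda,dtcf] add [yzsl,dega,qnei] -> 9 lines: njw fgc uevis yzsl dega qnei dal mjun gmq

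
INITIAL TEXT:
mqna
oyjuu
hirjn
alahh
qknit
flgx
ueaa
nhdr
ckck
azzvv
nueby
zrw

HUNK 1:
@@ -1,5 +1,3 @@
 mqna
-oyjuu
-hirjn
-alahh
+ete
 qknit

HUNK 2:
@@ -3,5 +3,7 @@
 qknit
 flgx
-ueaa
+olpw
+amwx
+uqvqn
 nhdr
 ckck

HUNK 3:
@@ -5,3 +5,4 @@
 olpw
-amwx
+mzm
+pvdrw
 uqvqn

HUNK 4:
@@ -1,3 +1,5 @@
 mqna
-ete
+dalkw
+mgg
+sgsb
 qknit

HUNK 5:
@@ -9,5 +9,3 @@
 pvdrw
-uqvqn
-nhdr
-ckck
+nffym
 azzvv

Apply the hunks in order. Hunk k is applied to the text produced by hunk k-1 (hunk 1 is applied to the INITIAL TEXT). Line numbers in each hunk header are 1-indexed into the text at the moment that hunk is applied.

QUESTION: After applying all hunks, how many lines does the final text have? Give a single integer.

Hunk 1: at line 1 remove [oyjuu,hirjn,alahh] add [ete] -> 10 lines: mqna ete qknit flgx ueaa nhdr ckck azzvv nueby zrw
Hunk 2: at line 3 remove [ueaa] add [olpw,amwx,uqvqn] -> 12 lines: mqna ete qknit flgx olpw amwx uqvqn nhdr ckck azzvv nueby zrw
Hunk 3: at line 5 remove [amwx] add [mzm,pvdrw] -> 13 lines: mqna ete qknit flgx olpw mzm pvdrw uqvqn nhdr ckck azzvv nueby zrw
Hunk 4: at line 1 remove [ete] add [dalkw,mgg,sgsb] -> 15 lines: mqna dalkw mgg sgsb qknit flgx olpw mzm pvdrw uqvqn nhdr ckck azzvv nueby zrw
Hunk 5: at line 9 remove [uqvqn,nhdr,ckck] add [nffym] -> 13 lines: mqna dalkw mgg sgsb qknit flgx olpw mzm pvdrw nffym azzvv nueby zrw
Final line count: 13

Answer: 13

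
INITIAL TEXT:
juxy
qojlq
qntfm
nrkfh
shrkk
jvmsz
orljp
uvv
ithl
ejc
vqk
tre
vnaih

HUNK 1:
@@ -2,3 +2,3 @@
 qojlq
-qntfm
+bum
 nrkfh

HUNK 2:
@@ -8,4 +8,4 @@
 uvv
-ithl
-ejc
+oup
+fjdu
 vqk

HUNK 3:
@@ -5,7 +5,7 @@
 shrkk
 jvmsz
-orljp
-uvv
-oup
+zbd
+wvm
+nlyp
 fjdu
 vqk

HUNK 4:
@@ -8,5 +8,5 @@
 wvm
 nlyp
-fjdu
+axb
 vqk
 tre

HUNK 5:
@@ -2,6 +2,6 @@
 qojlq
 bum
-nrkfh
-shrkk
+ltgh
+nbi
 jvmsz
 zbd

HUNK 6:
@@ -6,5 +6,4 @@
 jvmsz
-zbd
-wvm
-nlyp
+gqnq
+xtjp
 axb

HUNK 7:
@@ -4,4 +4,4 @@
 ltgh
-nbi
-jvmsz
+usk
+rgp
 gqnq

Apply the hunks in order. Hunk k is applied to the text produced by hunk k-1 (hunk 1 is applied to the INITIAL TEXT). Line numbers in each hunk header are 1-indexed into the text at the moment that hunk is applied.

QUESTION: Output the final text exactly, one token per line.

Answer: juxy
qojlq
bum
ltgh
usk
rgp
gqnq
xtjp
axb
vqk
tre
vnaih

Derivation:
Hunk 1: at line 2 remove [qntfm] add [bum] -> 13 lines: juxy qojlq bum nrkfh shrkk jvmsz orljp uvv ithl ejc vqk tre vnaih
Hunk 2: at line 8 remove [ithl,ejc] add [oup,fjdu] -> 13 lines: juxy qojlq bum nrkfh shrkk jvmsz orljp uvv oup fjdu vqk tre vnaih
Hunk 3: at line 5 remove [orljp,uvv,oup] add [zbd,wvm,nlyp] -> 13 lines: juxy qojlq bum nrkfh shrkk jvmsz zbd wvm nlyp fjdu vqk tre vnaih
Hunk 4: at line 8 remove [fjdu] add [axb] -> 13 lines: juxy qojlq bum nrkfh shrkk jvmsz zbd wvm nlyp axb vqk tre vnaih
Hunk 5: at line 2 remove [nrkfh,shrkk] add [ltgh,nbi] -> 13 lines: juxy qojlq bum ltgh nbi jvmsz zbd wvm nlyp axb vqk tre vnaih
Hunk 6: at line 6 remove [zbd,wvm,nlyp] add [gqnq,xtjp] -> 12 lines: juxy qojlq bum ltgh nbi jvmsz gqnq xtjp axb vqk tre vnaih
Hunk 7: at line 4 remove [nbi,jvmsz] add [usk,rgp] -> 12 lines: juxy qojlq bum ltgh usk rgp gqnq xtjp axb vqk tre vnaih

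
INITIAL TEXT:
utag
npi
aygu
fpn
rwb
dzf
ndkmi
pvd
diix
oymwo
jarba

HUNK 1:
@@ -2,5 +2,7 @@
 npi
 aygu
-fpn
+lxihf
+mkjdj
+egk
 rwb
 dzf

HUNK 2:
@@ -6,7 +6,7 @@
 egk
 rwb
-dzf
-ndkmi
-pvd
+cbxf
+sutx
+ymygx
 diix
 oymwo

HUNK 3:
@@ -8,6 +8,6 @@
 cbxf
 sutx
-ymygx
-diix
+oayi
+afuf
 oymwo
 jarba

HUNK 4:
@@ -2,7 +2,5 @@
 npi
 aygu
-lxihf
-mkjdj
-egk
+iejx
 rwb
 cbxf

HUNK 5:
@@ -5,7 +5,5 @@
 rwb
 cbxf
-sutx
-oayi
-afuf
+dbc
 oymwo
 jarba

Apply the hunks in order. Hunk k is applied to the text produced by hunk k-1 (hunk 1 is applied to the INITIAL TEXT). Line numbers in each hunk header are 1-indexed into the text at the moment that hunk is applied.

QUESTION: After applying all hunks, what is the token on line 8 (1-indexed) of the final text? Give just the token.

Hunk 1: at line 2 remove [fpn] add [lxihf,mkjdj,egk] -> 13 lines: utag npi aygu lxihf mkjdj egk rwb dzf ndkmi pvd diix oymwo jarba
Hunk 2: at line 6 remove [dzf,ndkmi,pvd] add [cbxf,sutx,ymygx] -> 13 lines: utag npi aygu lxihf mkjdj egk rwb cbxf sutx ymygx diix oymwo jarba
Hunk 3: at line 8 remove [ymygx,diix] add [oayi,afuf] -> 13 lines: utag npi aygu lxihf mkjdj egk rwb cbxf sutx oayi afuf oymwo jarba
Hunk 4: at line 2 remove [lxihf,mkjdj,egk] add [iejx] -> 11 lines: utag npi aygu iejx rwb cbxf sutx oayi afuf oymwo jarba
Hunk 5: at line 5 remove [sutx,oayi,afuf] add [dbc] -> 9 lines: utag npi aygu iejx rwb cbxf dbc oymwo jarba
Final line 8: oymwo

Answer: oymwo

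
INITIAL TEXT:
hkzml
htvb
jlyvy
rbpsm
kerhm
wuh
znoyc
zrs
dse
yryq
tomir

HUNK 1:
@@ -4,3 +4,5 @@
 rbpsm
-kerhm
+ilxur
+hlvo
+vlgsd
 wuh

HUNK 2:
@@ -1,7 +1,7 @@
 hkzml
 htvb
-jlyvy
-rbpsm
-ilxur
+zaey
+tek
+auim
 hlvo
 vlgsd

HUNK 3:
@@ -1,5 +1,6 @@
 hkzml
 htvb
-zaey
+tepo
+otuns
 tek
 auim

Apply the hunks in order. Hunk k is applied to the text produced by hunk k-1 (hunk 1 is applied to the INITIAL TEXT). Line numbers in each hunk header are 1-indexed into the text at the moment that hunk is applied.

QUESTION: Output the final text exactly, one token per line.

Answer: hkzml
htvb
tepo
otuns
tek
auim
hlvo
vlgsd
wuh
znoyc
zrs
dse
yryq
tomir

Derivation:
Hunk 1: at line 4 remove [kerhm] add [ilxur,hlvo,vlgsd] -> 13 lines: hkzml htvb jlyvy rbpsm ilxur hlvo vlgsd wuh znoyc zrs dse yryq tomir
Hunk 2: at line 1 remove [jlyvy,rbpsm,ilxur] add [zaey,tek,auim] -> 13 lines: hkzml htvb zaey tek auim hlvo vlgsd wuh znoyc zrs dse yryq tomir
Hunk 3: at line 1 remove [zaey] add [tepo,otuns] -> 14 lines: hkzml htvb tepo otuns tek auim hlvo vlgsd wuh znoyc zrs dse yryq tomir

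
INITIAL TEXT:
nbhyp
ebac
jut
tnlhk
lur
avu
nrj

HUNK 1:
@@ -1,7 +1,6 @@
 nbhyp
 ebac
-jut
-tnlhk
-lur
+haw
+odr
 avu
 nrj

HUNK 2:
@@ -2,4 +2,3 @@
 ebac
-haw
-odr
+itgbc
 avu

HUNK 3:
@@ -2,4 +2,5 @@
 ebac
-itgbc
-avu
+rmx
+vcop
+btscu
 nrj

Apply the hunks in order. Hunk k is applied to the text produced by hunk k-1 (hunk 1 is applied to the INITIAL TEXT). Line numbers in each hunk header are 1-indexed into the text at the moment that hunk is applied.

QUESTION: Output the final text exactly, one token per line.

Answer: nbhyp
ebac
rmx
vcop
btscu
nrj

Derivation:
Hunk 1: at line 1 remove [jut,tnlhk,lur] add [haw,odr] -> 6 lines: nbhyp ebac haw odr avu nrj
Hunk 2: at line 2 remove [haw,odr] add [itgbc] -> 5 lines: nbhyp ebac itgbc avu nrj
Hunk 3: at line 2 remove [itgbc,avu] add [rmx,vcop,btscu] -> 6 lines: nbhyp ebac rmx vcop btscu nrj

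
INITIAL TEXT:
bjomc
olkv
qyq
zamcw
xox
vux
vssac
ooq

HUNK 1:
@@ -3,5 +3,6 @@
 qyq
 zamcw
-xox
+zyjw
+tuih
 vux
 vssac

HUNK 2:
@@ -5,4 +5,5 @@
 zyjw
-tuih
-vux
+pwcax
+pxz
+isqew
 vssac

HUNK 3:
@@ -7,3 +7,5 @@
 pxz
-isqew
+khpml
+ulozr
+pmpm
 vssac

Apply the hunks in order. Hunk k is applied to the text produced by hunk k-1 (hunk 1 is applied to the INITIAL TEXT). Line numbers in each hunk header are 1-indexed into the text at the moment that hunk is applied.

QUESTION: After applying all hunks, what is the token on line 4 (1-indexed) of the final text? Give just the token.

Hunk 1: at line 3 remove [xox] add [zyjw,tuih] -> 9 lines: bjomc olkv qyq zamcw zyjw tuih vux vssac ooq
Hunk 2: at line 5 remove [tuih,vux] add [pwcax,pxz,isqew] -> 10 lines: bjomc olkv qyq zamcw zyjw pwcax pxz isqew vssac ooq
Hunk 3: at line 7 remove [isqew] add [khpml,ulozr,pmpm] -> 12 lines: bjomc olkv qyq zamcw zyjw pwcax pxz khpml ulozr pmpm vssac ooq
Final line 4: zamcw

Answer: zamcw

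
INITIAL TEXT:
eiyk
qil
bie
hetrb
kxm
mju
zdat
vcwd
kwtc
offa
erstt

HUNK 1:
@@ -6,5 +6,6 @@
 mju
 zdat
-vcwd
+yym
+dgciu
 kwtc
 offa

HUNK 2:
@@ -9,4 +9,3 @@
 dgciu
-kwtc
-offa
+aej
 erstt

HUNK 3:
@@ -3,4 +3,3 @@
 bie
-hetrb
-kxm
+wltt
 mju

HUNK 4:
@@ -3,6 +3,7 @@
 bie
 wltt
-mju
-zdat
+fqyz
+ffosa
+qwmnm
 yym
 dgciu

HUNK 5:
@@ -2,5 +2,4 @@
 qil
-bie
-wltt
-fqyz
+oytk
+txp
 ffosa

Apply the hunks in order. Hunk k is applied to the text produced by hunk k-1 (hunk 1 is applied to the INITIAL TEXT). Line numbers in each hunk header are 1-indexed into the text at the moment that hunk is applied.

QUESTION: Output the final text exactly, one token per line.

Hunk 1: at line 6 remove [vcwd] add [yym,dgciu] -> 12 lines: eiyk qil bie hetrb kxm mju zdat yym dgciu kwtc offa erstt
Hunk 2: at line 9 remove [kwtc,offa] add [aej] -> 11 lines: eiyk qil bie hetrb kxm mju zdat yym dgciu aej erstt
Hunk 3: at line 3 remove [hetrb,kxm] add [wltt] -> 10 lines: eiyk qil bie wltt mju zdat yym dgciu aej erstt
Hunk 4: at line 3 remove [mju,zdat] add [fqyz,ffosa,qwmnm] -> 11 lines: eiyk qil bie wltt fqyz ffosa qwmnm yym dgciu aej erstt
Hunk 5: at line 2 remove [bie,wltt,fqyz] add [oytk,txp] -> 10 lines: eiyk qil oytk txp ffosa qwmnm yym dgciu aej erstt

Answer: eiyk
qil
oytk
txp
ffosa
qwmnm
yym
dgciu
aej
erstt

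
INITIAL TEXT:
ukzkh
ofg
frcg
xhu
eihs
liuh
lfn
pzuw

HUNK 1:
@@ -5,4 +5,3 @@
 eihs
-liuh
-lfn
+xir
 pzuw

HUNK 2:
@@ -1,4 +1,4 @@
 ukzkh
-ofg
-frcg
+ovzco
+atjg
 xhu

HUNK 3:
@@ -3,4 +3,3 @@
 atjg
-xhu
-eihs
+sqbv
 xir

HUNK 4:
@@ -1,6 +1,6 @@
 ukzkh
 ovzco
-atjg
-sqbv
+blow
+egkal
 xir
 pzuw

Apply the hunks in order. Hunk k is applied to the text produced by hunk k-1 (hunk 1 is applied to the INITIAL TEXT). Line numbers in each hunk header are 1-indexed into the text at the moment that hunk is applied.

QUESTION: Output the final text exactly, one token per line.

Hunk 1: at line 5 remove [liuh,lfn] add [xir] -> 7 lines: ukzkh ofg frcg xhu eihs xir pzuw
Hunk 2: at line 1 remove [ofg,frcg] add [ovzco,atjg] -> 7 lines: ukzkh ovzco atjg xhu eihs xir pzuw
Hunk 3: at line 3 remove [xhu,eihs] add [sqbv] -> 6 lines: ukzkh ovzco atjg sqbv xir pzuw
Hunk 4: at line 1 remove [atjg,sqbv] add [blow,egkal] -> 6 lines: ukzkh ovzco blow egkal xir pzuw

Answer: ukzkh
ovzco
blow
egkal
xir
pzuw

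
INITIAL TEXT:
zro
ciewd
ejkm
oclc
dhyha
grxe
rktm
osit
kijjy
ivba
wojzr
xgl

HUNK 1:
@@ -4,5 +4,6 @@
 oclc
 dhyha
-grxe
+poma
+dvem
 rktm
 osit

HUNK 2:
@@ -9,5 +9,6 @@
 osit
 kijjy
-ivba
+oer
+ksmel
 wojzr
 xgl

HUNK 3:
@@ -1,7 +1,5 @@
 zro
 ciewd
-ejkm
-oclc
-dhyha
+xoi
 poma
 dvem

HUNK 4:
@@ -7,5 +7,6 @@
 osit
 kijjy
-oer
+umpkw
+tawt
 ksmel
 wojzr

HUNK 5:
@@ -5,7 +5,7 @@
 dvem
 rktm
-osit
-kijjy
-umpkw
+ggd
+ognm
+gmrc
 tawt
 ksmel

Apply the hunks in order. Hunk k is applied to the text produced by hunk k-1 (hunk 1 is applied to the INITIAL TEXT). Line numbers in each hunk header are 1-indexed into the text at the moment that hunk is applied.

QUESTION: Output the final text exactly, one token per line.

Answer: zro
ciewd
xoi
poma
dvem
rktm
ggd
ognm
gmrc
tawt
ksmel
wojzr
xgl

Derivation:
Hunk 1: at line 4 remove [grxe] add [poma,dvem] -> 13 lines: zro ciewd ejkm oclc dhyha poma dvem rktm osit kijjy ivba wojzr xgl
Hunk 2: at line 9 remove [ivba] add [oer,ksmel] -> 14 lines: zro ciewd ejkm oclc dhyha poma dvem rktm osit kijjy oer ksmel wojzr xgl
Hunk 3: at line 1 remove [ejkm,oclc,dhyha] add [xoi] -> 12 lines: zro ciewd xoi poma dvem rktm osit kijjy oer ksmel wojzr xgl
Hunk 4: at line 7 remove [oer] add [umpkw,tawt] -> 13 lines: zro ciewd xoi poma dvem rktm osit kijjy umpkw tawt ksmel wojzr xgl
Hunk 5: at line 5 remove [osit,kijjy,umpkw] add [ggd,ognm,gmrc] -> 13 lines: zro ciewd xoi poma dvem rktm ggd ognm gmrc tawt ksmel wojzr xgl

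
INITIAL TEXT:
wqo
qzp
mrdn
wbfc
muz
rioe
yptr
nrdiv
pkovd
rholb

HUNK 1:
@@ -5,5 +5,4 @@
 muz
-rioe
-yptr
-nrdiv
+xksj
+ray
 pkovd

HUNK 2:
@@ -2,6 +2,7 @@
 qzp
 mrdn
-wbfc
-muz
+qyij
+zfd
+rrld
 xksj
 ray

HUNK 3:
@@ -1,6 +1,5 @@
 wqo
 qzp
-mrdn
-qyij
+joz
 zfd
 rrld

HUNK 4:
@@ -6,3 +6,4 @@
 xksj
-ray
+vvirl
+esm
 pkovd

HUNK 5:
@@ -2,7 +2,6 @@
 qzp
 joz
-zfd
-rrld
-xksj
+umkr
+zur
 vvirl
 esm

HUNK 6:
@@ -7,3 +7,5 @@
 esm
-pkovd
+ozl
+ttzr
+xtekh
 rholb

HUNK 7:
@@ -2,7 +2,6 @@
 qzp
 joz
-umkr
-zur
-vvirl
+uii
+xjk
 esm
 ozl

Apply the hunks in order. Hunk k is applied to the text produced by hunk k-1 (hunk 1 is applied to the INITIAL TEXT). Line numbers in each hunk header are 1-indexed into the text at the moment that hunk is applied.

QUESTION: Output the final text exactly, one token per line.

Answer: wqo
qzp
joz
uii
xjk
esm
ozl
ttzr
xtekh
rholb

Derivation:
Hunk 1: at line 5 remove [rioe,yptr,nrdiv] add [xksj,ray] -> 9 lines: wqo qzp mrdn wbfc muz xksj ray pkovd rholb
Hunk 2: at line 2 remove [wbfc,muz] add [qyij,zfd,rrld] -> 10 lines: wqo qzp mrdn qyij zfd rrld xksj ray pkovd rholb
Hunk 3: at line 1 remove [mrdn,qyij] add [joz] -> 9 lines: wqo qzp joz zfd rrld xksj ray pkovd rholb
Hunk 4: at line 6 remove [ray] add [vvirl,esm] -> 10 lines: wqo qzp joz zfd rrld xksj vvirl esm pkovd rholb
Hunk 5: at line 2 remove [zfd,rrld,xksj] add [umkr,zur] -> 9 lines: wqo qzp joz umkr zur vvirl esm pkovd rholb
Hunk 6: at line 7 remove [pkovd] add [ozl,ttzr,xtekh] -> 11 lines: wqo qzp joz umkr zur vvirl esm ozl ttzr xtekh rholb
Hunk 7: at line 2 remove [umkr,zur,vvirl] add [uii,xjk] -> 10 lines: wqo qzp joz uii xjk esm ozl ttzr xtekh rholb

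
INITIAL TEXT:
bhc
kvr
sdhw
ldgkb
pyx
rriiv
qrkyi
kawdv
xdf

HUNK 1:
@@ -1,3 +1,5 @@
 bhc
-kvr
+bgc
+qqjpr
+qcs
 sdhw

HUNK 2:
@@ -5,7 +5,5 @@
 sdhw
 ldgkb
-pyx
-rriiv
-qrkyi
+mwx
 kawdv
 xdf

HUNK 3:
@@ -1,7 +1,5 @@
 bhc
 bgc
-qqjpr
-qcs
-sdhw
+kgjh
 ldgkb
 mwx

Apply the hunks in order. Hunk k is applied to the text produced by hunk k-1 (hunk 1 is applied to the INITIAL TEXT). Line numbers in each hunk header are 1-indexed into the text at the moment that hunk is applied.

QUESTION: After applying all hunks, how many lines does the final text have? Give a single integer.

Hunk 1: at line 1 remove [kvr] add [bgc,qqjpr,qcs] -> 11 lines: bhc bgc qqjpr qcs sdhw ldgkb pyx rriiv qrkyi kawdv xdf
Hunk 2: at line 5 remove [pyx,rriiv,qrkyi] add [mwx] -> 9 lines: bhc bgc qqjpr qcs sdhw ldgkb mwx kawdv xdf
Hunk 3: at line 1 remove [qqjpr,qcs,sdhw] add [kgjh] -> 7 lines: bhc bgc kgjh ldgkb mwx kawdv xdf
Final line count: 7

Answer: 7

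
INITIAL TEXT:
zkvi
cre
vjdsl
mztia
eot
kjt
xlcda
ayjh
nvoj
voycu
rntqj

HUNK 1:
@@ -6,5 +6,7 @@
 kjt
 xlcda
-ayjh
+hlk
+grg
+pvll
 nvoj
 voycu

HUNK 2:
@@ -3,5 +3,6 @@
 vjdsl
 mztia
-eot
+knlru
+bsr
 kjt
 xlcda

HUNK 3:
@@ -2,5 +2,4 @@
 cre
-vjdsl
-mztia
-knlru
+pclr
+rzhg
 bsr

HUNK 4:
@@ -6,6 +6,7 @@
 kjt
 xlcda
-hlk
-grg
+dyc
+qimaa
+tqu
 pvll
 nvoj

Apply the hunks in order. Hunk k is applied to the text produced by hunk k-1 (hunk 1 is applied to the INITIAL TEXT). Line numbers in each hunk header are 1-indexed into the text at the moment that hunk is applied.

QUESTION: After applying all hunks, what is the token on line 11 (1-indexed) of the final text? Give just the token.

Answer: pvll

Derivation:
Hunk 1: at line 6 remove [ayjh] add [hlk,grg,pvll] -> 13 lines: zkvi cre vjdsl mztia eot kjt xlcda hlk grg pvll nvoj voycu rntqj
Hunk 2: at line 3 remove [eot] add [knlru,bsr] -> 14 lines: zkvi cre vjdsl mztia knlru bsr kjt xlcda hlk grg pvll nvoj voycu rntqj
Hunk 3: at line 2 remove [vjdsl,mztia,knlru] add [pclr,rzhg] -> 13 lines: zkvi cre pclr rzhg bsr kjt xlcda hlk grg pvll nvoj voycu rntqj
Hunk 4: at line 6 remove [hlk,grg] add [dyc,qimaa,tqu] -> 14 lines: zkvi cre pclr rzhg bsr kjt xlcda dyc qimaa tqu pvll nvoj voycu rntqj
Final line 11: pvll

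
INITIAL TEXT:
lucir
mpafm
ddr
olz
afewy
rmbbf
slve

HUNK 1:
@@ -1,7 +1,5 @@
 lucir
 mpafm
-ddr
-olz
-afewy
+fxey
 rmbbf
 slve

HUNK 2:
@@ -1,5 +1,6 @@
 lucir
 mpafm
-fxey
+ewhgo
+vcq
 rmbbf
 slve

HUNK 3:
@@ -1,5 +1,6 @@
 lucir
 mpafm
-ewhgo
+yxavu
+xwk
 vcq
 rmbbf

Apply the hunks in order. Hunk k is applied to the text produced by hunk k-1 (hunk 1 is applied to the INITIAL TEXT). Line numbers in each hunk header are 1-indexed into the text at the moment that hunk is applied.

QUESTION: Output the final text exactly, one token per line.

Answer: lucir
mpafm
yxavu
xwk
vcq
rmbbf
slve

Derivation:
Hunk 1: at line 1 remove [ddr,olz,afewy] add [fxey] -> 5 lines: lucir mpafm fxey rmbbf slve
Hunk 2: at line 1 remove [fxey] add [ewhgo,vcq] -> 6 lines: lucir mpafm ewhgo vcq rmbbf slve
Hunk 3: at line 1 remove [ewhgo] add [yxavu,xwk] -> 7 lines: lucir mpafm yxavu xwk vcq rmbbf slve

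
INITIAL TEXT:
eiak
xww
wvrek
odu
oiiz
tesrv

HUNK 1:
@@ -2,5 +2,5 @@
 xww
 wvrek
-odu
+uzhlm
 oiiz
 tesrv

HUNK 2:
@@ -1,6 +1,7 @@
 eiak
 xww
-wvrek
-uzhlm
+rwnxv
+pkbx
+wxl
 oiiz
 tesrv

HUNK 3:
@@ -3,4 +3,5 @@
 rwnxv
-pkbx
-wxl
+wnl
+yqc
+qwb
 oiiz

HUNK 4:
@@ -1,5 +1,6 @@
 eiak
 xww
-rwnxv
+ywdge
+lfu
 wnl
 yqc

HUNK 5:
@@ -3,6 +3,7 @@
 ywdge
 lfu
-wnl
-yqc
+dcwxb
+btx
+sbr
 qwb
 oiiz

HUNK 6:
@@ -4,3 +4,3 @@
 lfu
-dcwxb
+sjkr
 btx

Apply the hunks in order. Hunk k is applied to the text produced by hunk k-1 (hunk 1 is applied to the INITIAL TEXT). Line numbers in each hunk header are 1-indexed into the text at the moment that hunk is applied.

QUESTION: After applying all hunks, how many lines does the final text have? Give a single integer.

Answer: 10

Derivation:
Hunk 1: at line 2 remove [odu] add [uzhlm] -> 6 lines: eiak xww wvrek uzhlm oiiz tesrv
Hunk 2: at line 1 remove [wvrek,uzhlm] add [rwnxv,pkbx,wxl] -> 7 lines: eiak xww rwnxv pkbx wxl oiiz tesrv
Hunk 3: at line 3 remove [pkbx,wxl] add [wnl,yqc,qwb] -> 8 lines: eiak xww rwnxv wnl yqc qwb oiiz tesrv
Hunk 4: at line 1 remove [rwnxv] add [ywdge,lfu] -> 9 lines: eiak xww ywdge lfu wnl yqc qwb oiiz tesrv
Hunk 5: at line 3 remove [wnl,yqc] add [dcwxb,btx,sbr] -> 10 lines: eiak xww ywdge lfu dcwxb btx sbr qwb oiiz tesrv
Hunk 6: at line 4 remove [dcwxb] add [sjkr] -> 10 lines: eiak xww ywdge lfu sjkr btx sbr qwb oiiz tesrv
Final line count: 10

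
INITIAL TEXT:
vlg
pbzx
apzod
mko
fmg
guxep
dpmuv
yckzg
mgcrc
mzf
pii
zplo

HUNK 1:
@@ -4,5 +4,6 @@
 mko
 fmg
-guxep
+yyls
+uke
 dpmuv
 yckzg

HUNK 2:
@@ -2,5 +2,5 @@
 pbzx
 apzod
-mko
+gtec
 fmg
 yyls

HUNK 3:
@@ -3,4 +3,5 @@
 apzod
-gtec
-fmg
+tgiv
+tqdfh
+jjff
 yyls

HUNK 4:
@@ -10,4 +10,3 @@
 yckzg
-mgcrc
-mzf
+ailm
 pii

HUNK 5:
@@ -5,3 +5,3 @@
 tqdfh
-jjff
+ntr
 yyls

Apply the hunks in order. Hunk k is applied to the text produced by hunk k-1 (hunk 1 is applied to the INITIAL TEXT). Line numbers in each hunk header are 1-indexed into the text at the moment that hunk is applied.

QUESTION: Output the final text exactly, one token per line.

Hunk 1: at line 4 remove [guxep] add [yyls,uke] -> 13 lines: vlg pbzx apzod mko fmg yyls uke dpmuv yckzg mgcrc mzf pii zplo
Hunk 2: at line 2 remove [mko] add [gtec] -> 13 lines: vlg pbzx apzod gtec fmg yyls uke dpmuv yckzg mgcrc mzf pii zplo
Hunk 3: at line 3 remove [gtec,fmg] add [tgiv,tqdfh,jjff] -> 14 lines: vlg pbzx apzod tgiv tqdfh jjff yyls uke dpmuv yckzg mgcrc mzf pii zplo
Hunk 4: at line 10 remove [mgcrc,mzf] add [ailm] -> 13 lines: vlg pbzx apzod tgiv tqdfh jjff yyls uke dpmuv yckzg ailm pii zplo
Hunk 5: at line 5 remove [jjff] add [ntr] -> 13 lines: vlg pbzx apzod tgiv tqdfh ntr yyls uke dpmuv yckzg ailm pii zplo

Answer: vlg
pbzx
apzod
tgiv
tqdfh
ntr
yyls
uke
dpmuv
yckzg
ailm
pii
zplo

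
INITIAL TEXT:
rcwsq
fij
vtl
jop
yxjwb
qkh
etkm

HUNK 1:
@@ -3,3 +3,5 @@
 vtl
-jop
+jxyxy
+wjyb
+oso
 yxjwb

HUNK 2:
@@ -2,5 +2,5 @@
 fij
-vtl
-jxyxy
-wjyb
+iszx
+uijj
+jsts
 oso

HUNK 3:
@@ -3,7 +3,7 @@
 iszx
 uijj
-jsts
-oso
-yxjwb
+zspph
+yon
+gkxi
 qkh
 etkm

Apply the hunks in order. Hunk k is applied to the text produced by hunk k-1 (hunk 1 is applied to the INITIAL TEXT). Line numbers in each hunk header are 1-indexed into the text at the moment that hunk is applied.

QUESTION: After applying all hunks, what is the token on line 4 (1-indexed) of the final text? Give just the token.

Answer: uijj

Derivation:
Hunk 1: at line 3 remove [jop] add [jxyxy,wjyb,oso] -> 9 lines: rcwsq fij vtl jxyxy wjyb oso yxjwb qkh etkm
Hunk 2: at line 2 remove [vtl,jxyxy,wjyb] add [iszx,uijj,jsts] -> 9 lines: rcwsq fij iszx uijj jsts oso yxjwb qkh etkm
Hunk 3: at line 3 remove [jsts,oso,yxjwb] add [zspph,yon,gkxi] -> 9 lines: rcwsq fij iszx uijj zspph yon gkxi qkh etkm
Final line 4: uijj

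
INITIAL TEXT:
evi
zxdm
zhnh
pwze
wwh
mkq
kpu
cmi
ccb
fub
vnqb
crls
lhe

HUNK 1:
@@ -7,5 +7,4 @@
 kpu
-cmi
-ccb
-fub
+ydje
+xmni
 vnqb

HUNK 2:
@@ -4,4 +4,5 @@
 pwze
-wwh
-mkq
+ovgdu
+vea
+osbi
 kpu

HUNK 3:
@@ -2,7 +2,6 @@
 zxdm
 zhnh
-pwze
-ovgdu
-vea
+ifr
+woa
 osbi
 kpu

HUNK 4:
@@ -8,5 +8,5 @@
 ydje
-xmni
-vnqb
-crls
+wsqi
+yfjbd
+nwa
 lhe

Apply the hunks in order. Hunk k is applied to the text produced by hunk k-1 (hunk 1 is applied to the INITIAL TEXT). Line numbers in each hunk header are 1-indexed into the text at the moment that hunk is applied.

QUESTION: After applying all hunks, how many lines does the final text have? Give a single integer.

Hunk 1: at line 7 remove [cmi,ccb,fub] add [ydje,xmni] -> 12 lines: evi zxdm zhnh pwze wwh mkq kpu ydje xmni vnqb crls lhe
Hunk 2: at line 4 remove [wwh,mkq] add [ovgdu,vea,osbi] -> 13 lines: evi zxdm zhnh pwze ovgdu vea osbi kpu ydje xmni vnqb crls lhe
Hunk 3: at line 2 remove [pwze,ovgdu,vea] add [ifr,woa] -> 12 lines: evi zxdm zhnh ifr woa osbi kpu ydje xmni vnqb crls lhe
Hunk 4: at line 8 remove [xmni,vnqb,crls] add [wsqi,yfjbd,nwa] -> 12 lines: evi zxdm zhnh ifr woa osbi kpu ydje wsqi yfjbd nwa lhe
Final line count: 12

Answer: 12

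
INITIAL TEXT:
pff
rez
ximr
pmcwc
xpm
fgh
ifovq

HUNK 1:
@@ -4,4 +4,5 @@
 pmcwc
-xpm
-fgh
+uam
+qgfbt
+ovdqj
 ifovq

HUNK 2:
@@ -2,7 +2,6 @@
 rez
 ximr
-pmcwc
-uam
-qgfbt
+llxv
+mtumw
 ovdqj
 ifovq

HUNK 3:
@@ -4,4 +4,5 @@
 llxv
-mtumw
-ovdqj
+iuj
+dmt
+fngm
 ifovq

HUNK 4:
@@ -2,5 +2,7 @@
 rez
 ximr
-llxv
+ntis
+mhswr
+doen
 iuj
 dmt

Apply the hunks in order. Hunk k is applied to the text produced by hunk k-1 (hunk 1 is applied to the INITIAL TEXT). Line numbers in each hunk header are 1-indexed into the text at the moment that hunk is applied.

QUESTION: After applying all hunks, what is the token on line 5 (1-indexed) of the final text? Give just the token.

Answer: mhswr

Derivation:
Hunk 1: at line 4 remove [xpm,fgh] add [uam,qgfbt,ovdqj] -> 8 lines: pff rez ximr pmcwc uam qgfbt ovdqj ifovq
Hunk 2: at line 2 remove [pmcwc,uam,qgfbt] add [llxv,mtumw] -> 7 lines: pff rez ximr llxv mtumw ovdqj ifovq
Hunk 3: at line 4 remove [mtumw,ovdqj] add [iuj,dmt,fngm] -> 8 lines: pff rez ximr llxv iuj dmt fngm ifovq
Hunk 4: at line 2 remove [llxv] add [ntis,mhswr,doen] -> 10 lines: pff rez ximr ntis mhswr doen iuj dmt fngm ifovq
Final line 5: mhswr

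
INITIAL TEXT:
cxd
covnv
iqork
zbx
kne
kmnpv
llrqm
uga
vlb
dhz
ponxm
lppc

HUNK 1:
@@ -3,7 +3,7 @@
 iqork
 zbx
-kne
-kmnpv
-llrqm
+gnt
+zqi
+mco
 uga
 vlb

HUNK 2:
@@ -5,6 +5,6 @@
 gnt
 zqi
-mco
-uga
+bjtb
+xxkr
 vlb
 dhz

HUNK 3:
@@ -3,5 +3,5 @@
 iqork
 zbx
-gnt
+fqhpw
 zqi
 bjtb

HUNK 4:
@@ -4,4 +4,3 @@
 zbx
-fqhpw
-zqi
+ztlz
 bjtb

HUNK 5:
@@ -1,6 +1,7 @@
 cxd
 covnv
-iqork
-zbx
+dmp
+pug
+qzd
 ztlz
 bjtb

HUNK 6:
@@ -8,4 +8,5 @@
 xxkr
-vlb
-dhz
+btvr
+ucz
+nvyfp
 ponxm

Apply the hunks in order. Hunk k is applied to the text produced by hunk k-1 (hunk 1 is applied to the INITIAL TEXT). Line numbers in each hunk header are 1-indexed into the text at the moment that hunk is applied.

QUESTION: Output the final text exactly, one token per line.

Answer: cxd
covnv
dmp
pug
qzd
ztlz
bjtb
xxkr
btvr
ucz
nvyfp
ponxm
lppc

Derivation:
Hunk 1: at line 3 remove [kne,kmnpv,llrqm] add [gnt,zqi,mco] -> 12 lines: cxd covnv iqork zbx gnt zqi mco uga vlb dhz ponxm lppc
Hunk 2: at line 5 remove [mco,uga] add [bjtb,xxkr] -> 12 lines: cxd covnv iqork zbx gnt zqi bjtb xxkr vlb dhz ponxm lppc
Hunk 3: at line 3 remove [gnt] add [fqhpw] -> 12 lines: cxd covnv iqork zbx fqhpw zqi bjtb xxkr vlb dhz ponxm lppc
Hunk 4: at line 4 remove [fqhpw,zqi] add [ztlz] -> 11 lines: cxd covnv iqork zbx ztlz bjtb xxkr vlb dhz ponxm lppc
Hunk 5: at line 1 remove [iqork,zbx] add [dmp,pug,qzd] -> 12 lines: cxd covnv dmp pug qzd ztlz bjtb xxkr vlb dhz ponxm lppc
Hunk 6: at line 8 remove [vlb,dhz] add [btvr,ucz,nvyfp] -> 13 lines: cxd covnv dmp pug qzd ztlz bjtb xxkr btvr ucz nvyfp ponxm lppc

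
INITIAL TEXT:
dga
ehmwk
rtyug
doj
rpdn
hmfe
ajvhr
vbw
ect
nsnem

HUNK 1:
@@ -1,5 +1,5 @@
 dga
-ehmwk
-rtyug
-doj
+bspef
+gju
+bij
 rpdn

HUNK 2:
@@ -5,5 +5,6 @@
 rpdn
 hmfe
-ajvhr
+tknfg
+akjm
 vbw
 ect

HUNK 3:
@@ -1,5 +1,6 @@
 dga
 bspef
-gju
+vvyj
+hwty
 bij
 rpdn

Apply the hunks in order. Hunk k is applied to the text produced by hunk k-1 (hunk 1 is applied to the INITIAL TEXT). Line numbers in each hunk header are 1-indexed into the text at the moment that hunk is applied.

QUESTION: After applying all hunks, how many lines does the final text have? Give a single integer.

Hunk 1: at line 1 remove [ehmwk,rtyug,doj] add [bspef,gju,bij] -> 10 lines: dga bspef gju bij rpdn hmfe ajvhr vbw ect nsnem
Hunk 2: at line 5 remove [ajvhr] add [tknfg,akjm] -> 11 lines: dga bspef gju bij rpdn hmfe tknfg akjm vbw ect nsnem
Hunk 3: at line 1 remove [gju] add [vvyj,hwty] -> 12 lines: dga bspef vvyj hwty bij rpdn hmfe tknfg akjm vbw ect nsnem
Final line count: 12

Answer: 12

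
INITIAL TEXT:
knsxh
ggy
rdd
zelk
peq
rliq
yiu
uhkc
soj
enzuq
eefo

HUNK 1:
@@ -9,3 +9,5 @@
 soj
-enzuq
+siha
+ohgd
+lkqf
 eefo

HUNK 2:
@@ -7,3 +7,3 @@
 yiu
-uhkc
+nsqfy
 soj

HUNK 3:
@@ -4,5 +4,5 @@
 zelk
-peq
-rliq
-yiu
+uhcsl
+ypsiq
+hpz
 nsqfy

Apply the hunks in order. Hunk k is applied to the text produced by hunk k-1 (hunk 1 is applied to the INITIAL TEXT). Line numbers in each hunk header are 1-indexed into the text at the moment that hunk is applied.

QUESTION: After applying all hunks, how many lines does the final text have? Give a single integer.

Answer: 13

Derivation:
Hunk 1: at line 9 remove [enzuq] add [siha,ohgd,lkqf] -> 13 lines: knsxh ggy rdd zelk peq rliq yiu uhkc soj siha ohgd lkqf eefo
Hunk 2: at line 7 remove [uhkc] add [nsqfy] -> 13 lines: knsxh ggy rdd zelk peq rliq yiu nsqfy soj siha ohgd lkqf eefo
Hunk 3: at line 4 remove [peq,rliq,yiu] add [uhcsl,ypsiq,hpz] -> 13 lines: knsxh ggy rdd zelk uhcsl ypsiq hpz nsqfy soj siha ohgd lkqf eefo
Final line count: 13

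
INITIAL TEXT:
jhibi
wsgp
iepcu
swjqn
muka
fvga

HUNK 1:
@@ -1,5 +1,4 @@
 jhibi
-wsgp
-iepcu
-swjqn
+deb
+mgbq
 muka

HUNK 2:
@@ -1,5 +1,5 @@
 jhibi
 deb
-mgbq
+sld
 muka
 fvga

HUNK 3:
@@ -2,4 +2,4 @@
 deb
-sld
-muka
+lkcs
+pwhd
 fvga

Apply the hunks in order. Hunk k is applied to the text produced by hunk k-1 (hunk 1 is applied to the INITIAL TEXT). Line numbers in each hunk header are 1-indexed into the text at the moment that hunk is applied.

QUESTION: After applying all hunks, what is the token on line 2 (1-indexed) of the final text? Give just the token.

Answer: deb

Derivation:
Hunk 1: at line 1 remove [wsgp,iepcu,swjqn] add [deb,mgbq] -> 5 lines: jhibi deb mgbq muka fvga
Hunk 2: at line 1 remove [mgbq] add [sld] -> 5 lines: jhibi deb sld muka fvga
Hunk 3: at line 2 remove [sld,muka] add [lkcs,pwhd] -> 5 lines: jhibi deb lkcs pwhd fvga
Final line 2: deb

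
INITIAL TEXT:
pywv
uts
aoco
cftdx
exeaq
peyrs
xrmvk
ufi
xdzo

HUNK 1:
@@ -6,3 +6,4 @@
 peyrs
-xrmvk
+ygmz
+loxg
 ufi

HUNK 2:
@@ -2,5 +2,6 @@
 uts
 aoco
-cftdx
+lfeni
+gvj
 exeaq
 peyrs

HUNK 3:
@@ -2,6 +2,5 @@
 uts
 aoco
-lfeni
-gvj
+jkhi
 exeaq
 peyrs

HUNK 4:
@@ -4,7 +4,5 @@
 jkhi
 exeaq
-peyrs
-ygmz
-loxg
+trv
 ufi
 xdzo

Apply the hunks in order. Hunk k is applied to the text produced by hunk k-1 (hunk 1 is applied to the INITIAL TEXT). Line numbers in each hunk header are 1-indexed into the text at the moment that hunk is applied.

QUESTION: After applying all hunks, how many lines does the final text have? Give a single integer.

Hunk 1: at line 6 remove [xrmvk] add [ygmz,loxg] -> 10 lines: pywv uts aoco cftdx exeaq peyrs ygmz loxg ufi xdzo
Hunk 2: at line 2 remove [cftdx] add [lfeni,gvj] -> 11 lines: pywv uts aoco lfeni gvj exeaq peyrs ygmz loxg ufi xdzo
Hunk 3: at line 2 remove [lfeni,gvj] add [jkhi] -> 10 lines: pywv uts aoco jkhi exeaq peyrs ygmz loxg ufi xdzo
Hunk 4: at line 4 remove [peyrs,ygmz,loxg] add [trv] -> 8 lines: pywv uts aoco jkhi exeaq trv ufi xdzo
Final line count: 8

Answer: 8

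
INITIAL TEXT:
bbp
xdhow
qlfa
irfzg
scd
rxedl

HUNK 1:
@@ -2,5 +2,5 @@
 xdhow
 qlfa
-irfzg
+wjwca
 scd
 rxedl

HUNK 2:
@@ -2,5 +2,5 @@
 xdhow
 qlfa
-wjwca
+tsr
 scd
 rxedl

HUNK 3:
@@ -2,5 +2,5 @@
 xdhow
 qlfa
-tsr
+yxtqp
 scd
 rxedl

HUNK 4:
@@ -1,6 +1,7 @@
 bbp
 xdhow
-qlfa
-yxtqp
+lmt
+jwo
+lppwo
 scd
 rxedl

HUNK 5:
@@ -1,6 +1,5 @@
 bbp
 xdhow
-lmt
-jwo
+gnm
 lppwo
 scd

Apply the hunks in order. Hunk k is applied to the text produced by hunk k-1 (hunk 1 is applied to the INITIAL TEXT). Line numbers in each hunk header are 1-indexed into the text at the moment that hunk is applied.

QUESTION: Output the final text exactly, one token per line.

Answer: bbp
xdhow
gnm
lppwo
scd
rxedl

Derivation:
Hunk 1: at line 2 remove [irfzg] add [wjwca] -> 6 lines: bbp xdhow qlfa wjwca scd rxedl
Hunk 2: at line 2 remove [wjwca] add [tsr] -> 6 lines: bbp xdhow qlfa tsr scd rxedl
Hunk 3: at line 2 remove [tsr] add [yxtqp] -> 6 lines: bbp xdhow qlfa yxtqp scd rxedl
Hunk 4: at line 1 remove [qlfa,yxtqp] add [lmt,jwo,lppwo] -> 7 lines: bbp xdhow lmt jwo lppwo scd rxedl
Hunk 5: at line 1 remove [lmt,jwo] add [gnm] -> 6 lines: bbp xdhow gnm lppwo scd rxedl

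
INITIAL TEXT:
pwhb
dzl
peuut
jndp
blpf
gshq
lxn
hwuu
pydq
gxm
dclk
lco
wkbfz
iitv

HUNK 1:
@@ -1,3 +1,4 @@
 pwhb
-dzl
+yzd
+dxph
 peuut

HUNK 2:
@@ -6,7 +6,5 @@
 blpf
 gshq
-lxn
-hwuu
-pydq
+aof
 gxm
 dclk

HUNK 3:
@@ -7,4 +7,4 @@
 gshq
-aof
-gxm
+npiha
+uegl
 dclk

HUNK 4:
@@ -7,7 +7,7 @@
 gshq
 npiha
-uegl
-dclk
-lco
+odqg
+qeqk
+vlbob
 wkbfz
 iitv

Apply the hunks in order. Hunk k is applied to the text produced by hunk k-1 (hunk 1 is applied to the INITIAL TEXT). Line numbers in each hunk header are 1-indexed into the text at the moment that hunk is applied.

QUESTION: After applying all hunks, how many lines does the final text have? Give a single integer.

Hunk 1: at line 1 remove [dzl] add [yzd,dxph] -> 15 lines: pwhb yzd dxph peuut jndp blpf gshq lxn hwuu pydq gxm dclk lco wkbfz iitv
Hunk 2: at line 6 remove [lxn,hwuu,pydq] add [aof] -> 13 lines: pwhb yzd dxph peuut jndp blpf gshq aof gxm dclk lco wkbfz iitv
Hunk 3: at line 7 remove [aof,gxm] add [npiha,uegl] -> 13 lines: pwhb yzd dxph peuut jndp blpf gshq npiha uegl dclk lco wkbfz iitv
Hunk 4: at line 7 remove [uegl,dclk,lco] add [odqg,qeqk,vlbob] -> 13 lines: pwhb yzd dxph peuut jndp blpf gshq npiha odqg qeqk vlbob wkbfz iitv
Final line count: 13

Answer: 13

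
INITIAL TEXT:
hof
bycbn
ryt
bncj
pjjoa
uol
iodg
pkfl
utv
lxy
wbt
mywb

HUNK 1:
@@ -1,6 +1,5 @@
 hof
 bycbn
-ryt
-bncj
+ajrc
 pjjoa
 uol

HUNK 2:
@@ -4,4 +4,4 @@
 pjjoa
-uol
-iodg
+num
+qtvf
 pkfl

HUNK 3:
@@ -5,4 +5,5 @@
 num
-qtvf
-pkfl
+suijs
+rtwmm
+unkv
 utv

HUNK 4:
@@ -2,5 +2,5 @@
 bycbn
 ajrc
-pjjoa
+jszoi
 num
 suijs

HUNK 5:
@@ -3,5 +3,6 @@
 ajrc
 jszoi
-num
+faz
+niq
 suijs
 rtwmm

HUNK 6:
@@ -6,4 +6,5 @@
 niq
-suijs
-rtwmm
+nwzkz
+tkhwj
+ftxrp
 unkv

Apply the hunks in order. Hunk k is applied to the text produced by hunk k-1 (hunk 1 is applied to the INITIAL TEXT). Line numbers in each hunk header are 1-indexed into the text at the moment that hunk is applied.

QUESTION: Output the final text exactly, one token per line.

Answer: hof
bycbn
ajrc
jszoi
faz
niq
nwzkz
tkhwj
ftxrp
unkv
utv
lxy
wbt
mywb

Derivation:
Hunk 1: at line 1 remove [ryt,bncj] add [ajrc] -> 11 lines: hof bycbn ajrc pjjoa uol iodg pkfl utv lxy wbt mywb
Hunk 2: at line 4 remove [uol,iodg] add [num,qtvf] -> 11 lines: hof bycbn ajrc pjjoa num qtvf pkfl utv lxy wbt mywb
Hunk 3: at line 5 remove [qtvf,pkfl] add [suijs,rtwmm,unkv] -> 12 lines: hof bycbn ajrc pjjoa num suijs rtwmm unkv utv lxy wbt mywb
Hunk 4: at line 2 remove [pjjoa] add [jszoi] -> 12 lines: hof bycbn ajrc jszoi num suijs rtwmm unkv utv lxy wbt mywb
Hunk 5: at line 3 remove [num] add [faz,niq] -> 13 lines: hof bycbn ajrc jszoi faz niq suijs rtwmm unkv utv lxy wbt mywb
Hunk 6: at line 6 remove [suijs,rtwmm] add [nwzkz,tkhwj,ftxrp] -> 14 lines: hof bycbn ajrc jszoi faz niq nwzkz tkhwj ftxrp unkv utv lxy wbt mywb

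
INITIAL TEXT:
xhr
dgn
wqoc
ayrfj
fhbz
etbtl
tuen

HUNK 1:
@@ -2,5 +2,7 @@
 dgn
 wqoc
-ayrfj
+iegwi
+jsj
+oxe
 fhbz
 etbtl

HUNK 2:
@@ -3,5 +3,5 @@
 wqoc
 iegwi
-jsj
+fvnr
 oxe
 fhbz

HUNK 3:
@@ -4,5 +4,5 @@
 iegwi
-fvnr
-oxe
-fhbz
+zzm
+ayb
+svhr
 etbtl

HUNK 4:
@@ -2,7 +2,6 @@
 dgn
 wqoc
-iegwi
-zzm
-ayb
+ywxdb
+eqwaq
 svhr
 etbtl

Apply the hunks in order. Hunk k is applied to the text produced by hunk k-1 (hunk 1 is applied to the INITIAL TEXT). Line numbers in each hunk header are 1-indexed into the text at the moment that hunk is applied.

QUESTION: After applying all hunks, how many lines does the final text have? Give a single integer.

Hunk 1: at line 2 remove [ayrfj] add [iegwi,jsj,oxe] -> 9 lines: xhr dgn wqoc iegwi jsj oxe fhbz etbtl tuen
Hunk 2: at line 3 remove [jsj] add [fvnr] -> 9 lines: xhr dgn wqoc iegwi fvnr oxe fhbz etbtl tuen
Hunk 3: at line 4 remove [fvnr,oxe,fhbz] add [zzm,ayb,svhr] -> 9 lines: xhr dgn wqoc iegwi zzm ayb svhr etbtl tuen
Hunk 4: at line 2 remove [iegwi,zzm,ayb] add [ywxdb,eqwaq] -> 8 lines: xhr dgn wqoc ywxdb eqwaq svhr etbtl tuen
Final line count: 8

Answer: 8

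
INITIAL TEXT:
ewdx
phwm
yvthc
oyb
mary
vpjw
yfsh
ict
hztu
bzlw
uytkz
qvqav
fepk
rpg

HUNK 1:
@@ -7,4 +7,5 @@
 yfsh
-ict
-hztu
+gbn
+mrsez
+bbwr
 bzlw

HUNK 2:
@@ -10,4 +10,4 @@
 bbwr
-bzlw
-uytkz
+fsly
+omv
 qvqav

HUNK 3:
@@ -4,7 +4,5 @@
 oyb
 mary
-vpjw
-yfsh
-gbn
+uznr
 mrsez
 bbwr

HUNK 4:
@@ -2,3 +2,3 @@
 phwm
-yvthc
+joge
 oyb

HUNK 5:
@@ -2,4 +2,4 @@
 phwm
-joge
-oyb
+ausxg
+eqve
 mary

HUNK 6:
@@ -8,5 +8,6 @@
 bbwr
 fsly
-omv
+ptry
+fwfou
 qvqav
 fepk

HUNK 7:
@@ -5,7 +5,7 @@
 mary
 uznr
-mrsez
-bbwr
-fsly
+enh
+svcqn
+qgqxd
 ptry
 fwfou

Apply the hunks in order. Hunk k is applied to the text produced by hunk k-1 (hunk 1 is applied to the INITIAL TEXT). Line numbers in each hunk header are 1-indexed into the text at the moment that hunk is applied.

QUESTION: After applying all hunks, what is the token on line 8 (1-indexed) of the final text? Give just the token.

Hunk 1: at line 7 remove [ict,hztu] add [gbn,mrsez,bbwr] -> 15 lines: ewdx phwm yvthc oyb mary vpjw yfsh gbn mrsez bbwr bzlw uytkz qvqav fepk rpg
Hunk 2: at line 10 remove [bzlw,uytkz] add [fsly,omv] -> 15 lines: ewdx phwm yvthc oyb mary vpjw yfsh gbn mrsez bbwr fsly omv qvqav fepk rpg
Hunk 3: at line 4 remove [vpjw,yfsh,gbn] add [uznr] -> 13 lines: ewdx phwm yvthc oyb mary uznr mrsez bbwr fsly omv qvqav fepk rpg
Hunk 4: at line 2 remove [yvthc] add [joge] -> 13 lines: ewdx phwm joge oyb mary uznr mrsez bbwr fsly omv qvqav fepk rpg
Hunk 5: at line 2 remove [joge,oyb] add [ausxg,eqve] -> 13 lines: ewdx phwm ausxg eqve mary uznr mrsez bbwr fsly omv qvqav fepk rpg
Hunk 6: at line 8 remove [omv] add [ptry,fwfou] -> 14 lines: ewdx phwm ausxg eqve mary uznr mrsez bbwr fsly ptry fwfou qvqav fepk rpg
Hunk 7: at line 5 remove [mrsez,bbwr,fsly] add [enh,svcqn,qgqxd] -> 14 lines: ewdx phwm ausxg eqve mary uznr enh svcqn qgqxd ptry fwfou qvqav fepk rpg
Final line 8: svcqn

Answer: svcqn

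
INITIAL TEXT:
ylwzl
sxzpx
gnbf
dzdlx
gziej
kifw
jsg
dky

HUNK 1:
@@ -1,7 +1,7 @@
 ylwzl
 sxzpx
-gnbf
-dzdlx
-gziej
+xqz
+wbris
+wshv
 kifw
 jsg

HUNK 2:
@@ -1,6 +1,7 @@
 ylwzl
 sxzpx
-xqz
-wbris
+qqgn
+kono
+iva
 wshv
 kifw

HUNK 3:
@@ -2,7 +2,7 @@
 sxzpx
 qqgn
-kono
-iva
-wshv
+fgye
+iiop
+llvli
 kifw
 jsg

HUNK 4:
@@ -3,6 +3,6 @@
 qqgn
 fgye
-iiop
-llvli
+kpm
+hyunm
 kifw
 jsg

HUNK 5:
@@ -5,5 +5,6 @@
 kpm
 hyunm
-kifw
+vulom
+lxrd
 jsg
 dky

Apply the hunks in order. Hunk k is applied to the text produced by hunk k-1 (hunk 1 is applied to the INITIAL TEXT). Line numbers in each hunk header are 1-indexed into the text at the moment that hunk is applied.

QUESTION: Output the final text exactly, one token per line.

Answer: ylwzl
sxzpx
qqgn
fgye
kpm
hyunm
vulom
lxrd
jsg
dky

Derivation:
Hunk 1: at line 1 remove [gnbf,dzdlx,gziej] add [xqz,wbris,wshv] -> 8 lines: ylwzl sxzpx xqz wbris wshv kifw jsg dky
Hunk 2: at line 1 remove [xqz,wbris] add [qqgn,kono,iva] -> 9 lines: ylwzl sxzpx qqgn kono iva wshv kifw jsg dky
Hunk 3: at line 2 remove [kono,iva,wshv] add [fgye,iiop,llvli] -> 9 lines: ylwzl sxzpx qqgn fgye iiop llvli kifw jsg dky
Hunk 4: at line 3 remove [iiop,llvli] add [kpm,hyunm] -> 9 lines: ylwzl sxzpx qqgn fgye kpm hyunm kifw jsg dky
Hunk 5: at line 5 remove [kifw] add [vulom,lxrd] -> 10 lines: ylwzl sxzpx qqgn fgye kpm hyunm vulom lxrd jsg dky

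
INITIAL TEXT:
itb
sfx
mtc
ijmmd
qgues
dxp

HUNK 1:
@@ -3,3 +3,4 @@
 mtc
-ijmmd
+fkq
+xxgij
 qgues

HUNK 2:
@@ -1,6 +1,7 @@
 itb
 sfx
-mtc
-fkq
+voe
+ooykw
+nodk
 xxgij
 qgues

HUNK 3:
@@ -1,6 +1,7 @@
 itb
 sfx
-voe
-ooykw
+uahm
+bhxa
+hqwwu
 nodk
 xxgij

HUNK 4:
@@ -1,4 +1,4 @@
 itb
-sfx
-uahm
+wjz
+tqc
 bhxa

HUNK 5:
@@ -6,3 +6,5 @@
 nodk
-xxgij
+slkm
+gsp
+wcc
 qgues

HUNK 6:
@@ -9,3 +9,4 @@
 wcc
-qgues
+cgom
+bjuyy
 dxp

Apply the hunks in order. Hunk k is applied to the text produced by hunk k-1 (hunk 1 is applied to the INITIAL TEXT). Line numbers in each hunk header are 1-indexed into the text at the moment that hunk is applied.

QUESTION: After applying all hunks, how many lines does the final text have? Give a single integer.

Answer: 12

Derivation:
Hunk 1: at line 3 remove [ijmmd] add [fkq,xxgij] -> 7 lines: itb sfx mtc fkq xxgij qgues dxp
Hunk 2: at line 1 remove [mtc,fkq] add [voe,ooykw,nodk] -> 8 lines: itb sfx voe ooykw nodk xxgij qgues dxp
Hunk 3: at line 1 remove [voe,ooykw] add [uahm,bhxa,hqwwu] -> 9 lines: itb sfx uahm bhxa hqwwu nodk xxgij qgues dxp
Hunk 4: at line 1 remove [sfx,uahm] add [wjz,tqc] -> 9 lines: itb wjz tqc bhxa hqwwu nodk xxgij qgues dxp
Hunk 5: at line 6 remove [xxgij] add [slkm,gsp,wcc] -> 11 lines: itb wjz tqc bhxa hqwwu nodk slkm gsp wcc qgues dxp
Hunk 6: at line 9 remove [qgues] add [cgom,bjuyy] -> 12 lines: itb wjz tqc bhxa hqwwu nodk slkm gsp wcc cgom bjuyy dxp
Final line count: 12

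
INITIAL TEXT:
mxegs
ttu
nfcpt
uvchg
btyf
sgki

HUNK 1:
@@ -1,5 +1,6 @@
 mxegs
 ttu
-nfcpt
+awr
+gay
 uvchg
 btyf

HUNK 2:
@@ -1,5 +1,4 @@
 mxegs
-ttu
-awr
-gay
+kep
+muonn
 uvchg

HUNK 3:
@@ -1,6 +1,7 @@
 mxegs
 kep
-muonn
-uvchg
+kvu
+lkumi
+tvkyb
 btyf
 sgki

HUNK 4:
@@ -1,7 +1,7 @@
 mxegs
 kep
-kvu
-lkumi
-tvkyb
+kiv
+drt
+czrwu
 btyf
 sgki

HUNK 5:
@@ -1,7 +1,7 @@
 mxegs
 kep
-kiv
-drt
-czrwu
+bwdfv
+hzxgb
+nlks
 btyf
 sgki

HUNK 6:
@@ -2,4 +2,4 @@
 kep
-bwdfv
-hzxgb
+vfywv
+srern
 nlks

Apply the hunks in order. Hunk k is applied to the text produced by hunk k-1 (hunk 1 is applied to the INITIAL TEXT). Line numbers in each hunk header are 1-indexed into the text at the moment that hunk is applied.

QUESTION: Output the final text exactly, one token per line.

Answer: mxegs
kep
vfywv
srern
nlks
btyf
sgki

Derivation:
Hunk 1: at line 1 remove [nfcpt] add [awr,gay] -> 7 lines: mxegs ttu awr gay uvchg btyf sgki
Hunk 2: at line 1 remove [ttu,awr,gay] add [kep,muonn] -> 6 lines: mxegs kep muonn uvchg btyf sgki
Hunk 3: at line 1 remove [muonn,uvchg] add [kvu,lkumi,tvkyb] -> 7 lines: mxegs kep kvu lkumi tvkyb btyf sgki
Hunk 4: at line 1 remove [kvu,lkumi,tvkyb] add [kiv,drt,czrwu] -> 7 lines: mxegs kep kiv drt czrwu btyf sgki
Hunk 5: at line 1 remove [kiv,drt,czrwu] add [bwdfv,hzxgb,nlks] -> 7 lines: mxegs kep bwdfv hzxgb nlks btyf sgki
Hunk 6: at line 2 remove [bwdfv,hzxgb] add [vfywv,srern] -> 7 lines: mxegs kep vfywv srern nlks btyf sgki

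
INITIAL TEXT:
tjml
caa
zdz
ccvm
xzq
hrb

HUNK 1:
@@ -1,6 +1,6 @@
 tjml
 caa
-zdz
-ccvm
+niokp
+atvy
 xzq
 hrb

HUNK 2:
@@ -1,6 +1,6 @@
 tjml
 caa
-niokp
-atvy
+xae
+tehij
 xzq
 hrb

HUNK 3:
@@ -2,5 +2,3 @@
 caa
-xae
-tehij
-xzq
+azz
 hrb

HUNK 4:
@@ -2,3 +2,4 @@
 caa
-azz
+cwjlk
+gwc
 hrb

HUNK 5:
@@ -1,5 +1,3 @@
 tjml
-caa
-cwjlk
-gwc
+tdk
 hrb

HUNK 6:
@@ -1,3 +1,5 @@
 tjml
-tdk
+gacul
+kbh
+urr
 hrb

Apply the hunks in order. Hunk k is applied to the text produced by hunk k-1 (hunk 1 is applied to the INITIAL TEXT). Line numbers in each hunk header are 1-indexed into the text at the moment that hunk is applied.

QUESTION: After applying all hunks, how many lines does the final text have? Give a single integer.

Answer: 5

Derivation:
Hunk 1: at line 1 remove [zdz,ccvm] add [niokp,atvy] -> 6 lines: tjml caa niokp atvy xzq hrb
Hunk 2: at line 1 remove [niokp,atvy] add [xae,tehij] -> 6 lines: tjml caa xae tehij xzq hrb
Hunk 3: at line 2 remove [xae,tehij,xzq] add [azz] -> 4 lines: tjml caa azz hrb
Hunk 4: at line 2 remove [azz] add [cwjlk,gwc] -> 5 lines: tjml caa cwjlk gwc hrb
Hunk 5: at line 1 remove [caa,cwjlk,gwc] add [tdk] -> 3 lines: tjml tdk hrb
Hunk 6: at line 1 remove [tdk] add [gacul,kbh,urr] -> 5 lines: tjml gacul kbh urr hrb
Final line count: 5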